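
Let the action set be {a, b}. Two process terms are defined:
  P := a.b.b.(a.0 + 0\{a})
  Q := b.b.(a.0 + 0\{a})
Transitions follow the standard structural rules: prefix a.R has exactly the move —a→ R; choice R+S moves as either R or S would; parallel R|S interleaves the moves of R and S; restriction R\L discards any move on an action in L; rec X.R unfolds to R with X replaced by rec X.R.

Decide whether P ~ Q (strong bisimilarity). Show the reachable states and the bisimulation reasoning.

LTS(P): 5 reachable states
  p0 = a.b.b.(a.0 + 0\{a}) has moves =a=> p1
  p1 = b.b.(a.0 + 0\{a}) has moves =b=> p2
  p2 = b.(a.0 + 0\{a}) has moves =b=> p3
  p3 = a.0 + 0\{a} has moves =a=> p4
  p4 = 0 has moves ∅
LTS(Q): 4 reachable states
  q0 = b.b.(a.0 + 0\{a}) has moves =b=> q1
  q1 = b.(a.0 + 0\{a}) has moves =b=> q2
  q2 = a.0 + 0\{a} has moves =a=> q3
  q3 = 0 has moves ∅
Coarsest stable partition (strong bisimilarity classes):
  B0 = {p0}
  B1 = {p1, q0}
  B2 = {p2, q1}
  B3 = {p3, q2}
  B4 = {p4, q3}
p0 ∈ B0, q0 ∈ B1 → different blocks

NO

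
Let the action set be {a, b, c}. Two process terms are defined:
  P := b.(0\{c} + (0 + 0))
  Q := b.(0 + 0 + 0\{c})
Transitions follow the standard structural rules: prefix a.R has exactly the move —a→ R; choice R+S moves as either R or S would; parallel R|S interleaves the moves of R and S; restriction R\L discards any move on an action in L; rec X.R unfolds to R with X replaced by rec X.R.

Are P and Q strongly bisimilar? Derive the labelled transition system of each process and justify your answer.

P ~ Q

LTS(P): 2 reachable states
  p0 = b.(0\{c} + (0 + 0)) ⊢ =b=> p1
  p1 = 0\{c} + (0 + 0) ⊢ (no moves)
LTS(Q): 2 reachable states
  q0 = b.(0 + 0 + 0\{c}) ⊢ =b=> q1
  q1 = 0 + 0 + 0\{c} ⊢ (no moves)
Coarsest stable partition (strong bisimilarity classes):
  B0 = {p0, q0}
  B1 = {p1, q1}
p0 ∈ B0, q0 ∈ B0 → same block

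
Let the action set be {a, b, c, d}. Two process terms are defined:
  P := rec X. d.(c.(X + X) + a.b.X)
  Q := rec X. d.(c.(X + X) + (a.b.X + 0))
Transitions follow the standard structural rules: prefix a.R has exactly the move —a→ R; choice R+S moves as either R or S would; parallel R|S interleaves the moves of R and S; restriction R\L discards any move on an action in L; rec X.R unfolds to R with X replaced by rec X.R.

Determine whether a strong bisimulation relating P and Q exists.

LTS(P): 4 reachable states
  u0 = rec X. d.(c.(X + X) + a.b.X) :: —d→ u1
  u1 = c.((rec X. d.(c.(X + X) + a.b.X)) + (rec X. d.(c.(X + X) + a.b.X))) + a.b.(rec X. d.(c.(X + X) + a.b.X)) :: —a→ u2, —c→ u3
  u2 = b.(rec X. d.(c.(X + X) + a.b.X)) :: —b→ u0
  u3 = (rec X. d.(c.(X + X) + a.b.X)) + (rec X. d.(c.(X + X) + a.b.X)) :: —d→ u1
LTS(Q): 4 reachable states
  v0 = rec X. d.(c.(X + X) + (a.b.X + 0)) :: —d→ v1
  v1 = c.((rec X. d.(c.(X + X) + (a.b.X + 0))) + (rec X. d.(c.(X + X) + (a.b.X + 0)))) + (a.b.(rec X. d.(c.(X + X) + (a.b.X + 0))) + 0) :: —a→ v2, —c→ v3
  v2 = b.(rec X. d.(c.(X + X) + (a.b.X + 0))) :: —b→ v0
  v3 = (rec X. d.(c.(X + X) + (a.b.X + 0))) + (rec X. d.(c.(X + X) + (a.b.X + 0))) :: —d→ v1
Partition-refinement fixed point:
  B0 = {u0, u3, v0, v3}
  B1 = {u1, v1}
  B2 = {u2, v2}
u0 ∈ B0, v0 ∈ B0 → same block

YES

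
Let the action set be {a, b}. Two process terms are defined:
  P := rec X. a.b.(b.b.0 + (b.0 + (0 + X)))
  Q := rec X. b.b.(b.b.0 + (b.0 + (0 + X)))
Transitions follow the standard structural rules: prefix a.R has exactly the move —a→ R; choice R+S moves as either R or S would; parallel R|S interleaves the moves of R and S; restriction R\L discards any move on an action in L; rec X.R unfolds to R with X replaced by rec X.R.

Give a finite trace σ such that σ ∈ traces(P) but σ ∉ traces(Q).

P's transition system — 5 states:
  u0 = rec X. a.b.(b.b.0 + (b.0 + (0 + X))) | —a→ u1
  u1 = b.(b.b.0 + (b.0 + (0 + (rec X. a.b.(b.b.0 + (b.0 + (0 + X))))))) | —b→ u2
  u2 = b.b.0 + (b.0 + (0 + (rec X. a.b.(b.b.0 + (b.0 + (0 + X)))))) | —a→ u1, —b→ u3, —b→ u4
  u3 = 0 | ∅
  u4 = b.0 | —b→ u3
Q's transition system — 5 states:
  v0 = rec X. b.b.(b.b.0 + (b.0 + (0 + X))) | —b→ v1
  v1 = b.(b.b.0 + (b.0 + (0 + (rec X. b.b.(b.b.0 + (b.0 + (0 + X))))))) | —b→ v2
  v2 = b.b.0 + (b.0 + (0 + (rec X. b.b.(b.b.0 + (b.0 + (0 + X)))))) | —b→ v1, —b→ v3, —b→ v4
  v3 = 0 | ∅
  v4 = b.0 | —b→ v3
Trace ⟨a⟩ through P, begin at {u0}:
  [1] a ⇒ {u1}
  ✓ P
Trace ⟨a⟩ through Q, begin at {v0}:
  [1] a ⇒ ∅  — Q cannot continue

a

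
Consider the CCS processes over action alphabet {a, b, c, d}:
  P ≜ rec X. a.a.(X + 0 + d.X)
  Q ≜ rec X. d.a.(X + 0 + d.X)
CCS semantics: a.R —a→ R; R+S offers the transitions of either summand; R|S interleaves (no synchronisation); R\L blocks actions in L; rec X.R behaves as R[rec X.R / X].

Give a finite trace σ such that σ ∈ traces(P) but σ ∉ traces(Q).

Reachable graph of P (3 states):
  m0 = rec X. a.a.(X + 0 + d.X) | —a→ m1
  m1 = a.((rec X. a.a.(X + 0 + d.X)) + 0 + d.(rec X. a.a.(X + 0 + d.X))) | —a→ m2
  m2 = (rec X. a.a.(X + 0 + d.X)) + 0 + d.(rec X. a.a.(X + 0 + d.X)) | —a→ m1, —d→ m0
Reachable graph of Q (3 states):
  n0 = rec X. d.a.(X + 0 + d.X) | —d→ n1
  n1 = a.((rec X. d.a.(X + 0 + d.X)) + 0 + d.(rec X. d.a.(X + 0 + d.X))) | —a→ n2
  n2 = (rec X. d.a.(X + 0 + d.X)) + 0 + d.(rec X. d.a.(X + 0 + d.X)) | —d→ n0, —d→ n1
Executing a from P (initial set {m0}):
  [1] a ⇒ {m1}
  P completes σ.
Executing a from Q (initial set {n0}):
  [1] a ⇒ ∅ (Q stuck)

a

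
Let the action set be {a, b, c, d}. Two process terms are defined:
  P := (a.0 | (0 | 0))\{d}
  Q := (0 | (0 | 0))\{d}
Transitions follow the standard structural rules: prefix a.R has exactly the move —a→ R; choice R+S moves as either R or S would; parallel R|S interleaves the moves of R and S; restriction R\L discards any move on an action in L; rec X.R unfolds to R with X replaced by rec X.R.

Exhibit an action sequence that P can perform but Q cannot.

a

Reachable graph of P (2 states):
  p0 = (a.0 | (0 | 0))\{d} | ··a··> p1
  p1 = (0 | (0 | 0))\{d} | stopped
Reachable graph of Q (1 states):
  q0 = (0 | (0 | 0))\{d} | stopped
Trace ⟨a⟩ through P, begin at {p0}:
  [1] a ⇒ {p1}
  — P admits the full trace.
Trace ⟨a⟩ through Q, begin at {q0}:
  [1] a ⇒ no successor for Q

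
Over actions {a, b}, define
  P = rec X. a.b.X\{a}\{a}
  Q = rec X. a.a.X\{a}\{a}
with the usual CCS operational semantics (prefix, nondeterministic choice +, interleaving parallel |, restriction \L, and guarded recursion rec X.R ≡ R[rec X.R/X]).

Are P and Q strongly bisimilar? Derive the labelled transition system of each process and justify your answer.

P ≁ Q

Reachable graph of P (3 states):
  s0 = rec X. a.b.X\{a}\{a} | ··a··> s1
  s1 = b.(rec X. a.b.X\{a}\{a})\{a}\{a} | ··b··> s2
  s2 = (rec X. a.b.X\{a}\{a})\{a}\{a} | deadlocked
Reachable graph of Q (3 states):
  t0 = rec X. a.a.X\{a}\{a} | ··a··> t1
  t1 = a.(rec X. a.a.X\{a}\{a})\{a}\{a} | ··a··> t2
  t2 = (rec X. a.a.X\{a}\{a})\{a}\{a} | deadlocked
Bisimilarity quotient blocks:
  B0 = {s0}
  B1 = {s1}
  B2 = {s2, t2}
  B3 = {t0}
  B4 = {t1}
s0 ∈ B0, t0 ∈ B3 → different blocks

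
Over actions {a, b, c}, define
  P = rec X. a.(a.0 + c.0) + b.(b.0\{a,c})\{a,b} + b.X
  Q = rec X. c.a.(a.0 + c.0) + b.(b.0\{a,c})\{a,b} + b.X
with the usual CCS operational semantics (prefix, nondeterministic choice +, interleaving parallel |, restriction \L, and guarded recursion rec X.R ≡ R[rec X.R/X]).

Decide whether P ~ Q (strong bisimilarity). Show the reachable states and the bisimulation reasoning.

LTS(P): 4 reachable states
  m0 = rec X. a.(a.0 + c.0) + b.(b.0\{a,c})\{a,b} + b.X has moves ··a··> m1, ··b··> m0, ··b··> m2
  m1 = a.0 + c.0 has moves ··a··> m3, ··c··> m3
  m2 = (b.0\{a,c})\{a,b} has moves stopped
  m3 = 0 has moves stopped
LTS(Q): 5 reachable states
  n0 = rec X. c.a.(a.0 + c.0) + b.(b.0\{a,c})\{a,b} + b.X has moves ··b··> n0, ··b··> n1, ··c··> n2
  n1 = (b.0\{a,c})\{a,b} has moves stopped
  n2 = a.(a.0 + c.0) has moves ··a··> n3
  n3 = a.0 + c.0 has moves ··a··> n4, ··c··> n4
  n4 = 0 has moves stopped
Partition-refinement fixed point:
  B0 = {m0}
  B1 = {m1, n3}
  B2 = {m2, m3, n1, n4}
  B3 = {n0}
  B4 = {n2}
m0 ∈ B0, n0 ∈ B3 → different blocks

P ≁ Q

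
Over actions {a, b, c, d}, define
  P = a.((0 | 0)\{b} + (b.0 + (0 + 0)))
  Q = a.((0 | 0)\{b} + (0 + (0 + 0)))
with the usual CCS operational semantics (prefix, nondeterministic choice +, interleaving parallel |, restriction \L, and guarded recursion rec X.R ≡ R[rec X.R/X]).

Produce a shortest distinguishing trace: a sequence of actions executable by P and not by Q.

P's transition system — 3 states:
  u0 = a.((0 | 0)\{b} + (b.0 + (0 + 0))) has moves =a=> u1
  u1 = (0 | 0)\{b} + (b.0 + (0 + 0)) has moves =b=> u2
  u2 = 0 has moves ·
Q's transition system — 2 states:
  v0 = a.((0 | 0)\{b} + (0 + (0 + 0))) has moves =a=> v1
  v1 = (0 | 0)\{b} + (0 + (0 + 0)) has moves ·
Trace ⟨ab⟩ through P, begin at {u0}:
  [1] a ⇒ {u1}
  [2] b ⇒ {u2}
  ✓ P
Trace ⟨ab⟩ through Q, begin at {v0}:
  [1] a ⇒ {v1}
  [2] b ⇒ ∅  — Q cannot continue

ab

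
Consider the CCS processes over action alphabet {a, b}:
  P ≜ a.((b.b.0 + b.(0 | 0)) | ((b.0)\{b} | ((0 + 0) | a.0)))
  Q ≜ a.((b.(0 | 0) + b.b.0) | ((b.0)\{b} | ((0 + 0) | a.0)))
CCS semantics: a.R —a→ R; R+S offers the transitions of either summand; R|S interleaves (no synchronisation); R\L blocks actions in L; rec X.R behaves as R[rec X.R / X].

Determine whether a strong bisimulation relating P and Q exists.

P ~ Q

Reachable graph of P (9 states):
  u0 = a.((b.b.0 + b.(0 | 0)) | ((b.0)\{b} | ((0 + 0) | a.0))) has moves -a-> u1
  u1 = (b.b.0 + b.(0 | 0)) | ((b.0)\{b} | ((0 + 0) | a.0)) has moves -a-> u2, -b-> u3, -b-> u4
  u2 = (b.b.0 + b.(0 | 0)) | ((b.0)\{b} | ((0 + 0) | 0)) has moves -b-> u5, -b-> u6
  u3 = 0 | 0 | ((b.0)\{b} | ((0 + 0) | a.0)) has moves -a-> u5
  u4 = b.0 | ((b.0)\{b} | ((0 + 0) | a.0)) has moves -a-> u6, -b-> u7
  u5 = 0 | 0 | ((b.0)\{b} | ((0 + 0) | 0)) has moves stopped
  u6 = b.0 | ((b.0)\{b} | ((0 + 0) | 0)) has moves -b-> u8
  u7 = 0 | ((b.0)\{b} | ((0 + 0) | a.0)) has moves -a-> u8
  u8 = 0 | ((b.0)\{b} | ((0 + 0) | 0)) has moves stopped
Reachable graph of Q (9 states):
  v0 = a.((b.(0 | 0) + b.b.0) | ((b.0)\{b} | ((0 + 0) | a.0))) has moves -a-> v1
  v1 = (b.(0 | 0) + b.b.0) | ((b.0)\{b} | ((0 + 0) | a.0)) has moves -a-> v2, -b-> v3, -b-> v4
  v2 = (b.(0 | 0) + b.b.0) | ((b.0)\{b} | ((0 + 0) | 0)) has moves -b-> v5, -b-> v6
  v3 = 0 | 0 | ((b.0)\{b} | ((0 + 0) | a.0)) has moves -a-> v5
  v4 = b.0 | ((b.0)\{b} | ((0 + 0) | a.0)) has moves -a-> v6, -b-> v7
  v5 = 0 | 0 | ((b.0)\{b} | ((0 + 0) | 0)) has moves stopped
  v6 = b.0 | ((b.0)\{b} | ((0 + 0) | 0)) has moves -b-> v8
  v7 = 0 | ((b.0)\{b} | ((0 + 0) | a.0)) has moves -a-> v8
  v8 = 0 | ((b.0)\{b} | ((0 + 0) | 0)) has moves stopped
Coarsest stable partition (strong bisimilarity classes):
  B0 = {u0, v0}
  B1 = {u1, v1}
  B2 = {u2, v2}
  B3 = {u5, u8, v5, v8}
  B4 = {u6, v6}
  B5 = {u4, v4}
  B6 = {u3, u7, v3, v7}
u0 ∈ B0, v0 ∈ B0 → same block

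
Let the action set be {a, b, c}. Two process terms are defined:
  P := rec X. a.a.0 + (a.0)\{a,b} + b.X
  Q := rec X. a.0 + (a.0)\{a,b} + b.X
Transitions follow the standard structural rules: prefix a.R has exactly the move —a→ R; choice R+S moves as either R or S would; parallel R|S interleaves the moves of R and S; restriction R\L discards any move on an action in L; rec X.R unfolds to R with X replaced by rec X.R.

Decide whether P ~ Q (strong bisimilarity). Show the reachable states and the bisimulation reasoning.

P ≁ Q

LTS(P): 3 reachable states
  m0 = rec X. a.a.0 + (a.0)\{a,b} + b.X → -a-> m1, -b-> m0
  m1 = a.0 → -a-> m2
  m2 = 0 → ·
LTS(Q): 2 reachable states
  n0 = rec X. a.0 + (a.0)\{a,b} + b.X → -a-> n1, -b-> n0
  n1 = 0 → ·
Partition-refinement fixed point:
  B0 = {m0}
  B1 = {m1}
  B2 = {m2, n1}
  B3 = {n0}
m0 ∈ B0, n0 ∈ B3 → different blocks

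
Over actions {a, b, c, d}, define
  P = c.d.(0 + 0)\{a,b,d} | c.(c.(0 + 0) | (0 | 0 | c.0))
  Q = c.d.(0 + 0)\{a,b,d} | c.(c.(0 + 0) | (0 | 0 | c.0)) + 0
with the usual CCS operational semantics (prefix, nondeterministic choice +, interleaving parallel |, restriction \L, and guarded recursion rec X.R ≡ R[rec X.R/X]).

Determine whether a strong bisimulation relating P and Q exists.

bisimilar

Reachable graph of P (15 states):
  u0 = c.d.(0 + 0)\{a,b,d} | c.(c.(0 + 0) | (0 | 0 | c.0)) has moves —c→ u1, —c→ u2
  u1 = c.d.(0 + 0)\{a,b,d} | (c.(0 + 0) | (0 | 0 | c.0)) has moves —c→ u3, —c→ u4, —c→ u5
  u2 = d.(0 + 0)\{a,b,d} | c.(c.(0 + 0) | (0 | 0 | c.0)) has moves —c→ u5, —d→ u6
  u3 = c.d.(0 + 0)\{a,b,d} | ((0 + 0) | (0 | 0 | c.0)) has moves —c→ u7, —c→ u8
  u4 = c.d.(0 + 0)\{a,b,d} | (c.(0 + 0) | (0 | 0 | 0)) has moves —c→ u7, —c→ u9
  u5 = d.(0 + 0)\{a,b,d} | (c.(0 + 0) | (0 | 0 | c.0)) has moves —c→ u8, —c→ u9, —d→ u10
  u6 = (0 + 0)\{a,b,d} | c.(c.(0 + 0) | (0 | 0 | c.0)) has moves —c→ u10
  u7 = c.d.(0 + 0)\{a,b,d} | ((0 + 0) | (0 | 0 | 0)) has moves —c→ u11
  u8 = d.(0 + 0)\{a,b,d} | ((0 + 0) | (0 | 0 | c.0)) has moves —c→ u11, —d→ u12
  u9 = d.(0 + 0)\{a,b,d} | (c.(0 + 0) | (0 | 0 | 0)) has moves —c→ u11, —d→ u13
  u10 = (0 + 0)\{a,b,d} | (c.(0 + 0) | (0 | 0 | c.0)) has moves —c→ u12, —c→ u13
  u11 = d.(0 + 0)\{a,b,d} | ((0 + 0) | (0 | 0 | 0)) has moves —d→ u14
  u12 = (0 + 0)\{a,b,d} | ((0 + 0) | (0 | 0 | c.0)) has moves —c→ u14
  u13 = (0 + 0)\{a,b,d} | (c.(0 + 0) | (0 | 0 | 0)) has moves —c→ u14
  u14 = (0 + 0)\{a,b,d} | ((0 + 0) | (0 | 0 | 0)) has moves deadlocked
Reachable graph of Q (15 states):
  v0 = c.d.(0 + 0)\{a,b,d} | c.(c.(0 + 0) | (0 | 0 | c.0)) + 0 has moves —c→ v1, —c→ v2
  v1 = c.d.(0 + 0)\{a,b,d} | (c.(0 + 0) | (0 | 0 | c.0)) has moves —c→ v3, —c→ v4, —c→ v5
  v2 = d.(0 + 0)\{a,b,d} | c.(c.(0 + 0) | (0 | 0 | c.0)) has moves —c→ v5, —d→ v6
  v3 = c.d.(0 + 0)\{a,b,d} | ((0 + 0) | (0 | 0 | c.0)) has moves —c→ v7, —c→ v8
  v4 = c.d.(0 + 0)\{a,b,d} | (c.(0 + 0) | (0 | 0 | 0)) has moves —c→ v7, —c→ v9
  v5 = d.(0 + 0)\{a,b,d} | (c.(0 + 0) | (0 | 0 | c.0)) has moves —c→ v8, —c→ v9, —d→ v10
  v6 = (0 + 0)\{a,b,d} | c.(c.(0 + 0) | (0 | 0 | c.0)) has moves —c→ v10
  v7 = c.d.(0 + 0)\{a,b,d} | ((0 + 0) | (0 | 0 | 0)) has moves —c→ v11
  v8 = d.(0 + 0)\{a,b,d} | ((0 + 0) | (0 | 0 | c.0)) has moves —c→ v11, —d→ v12
  v9 = d.(0 + 0)\{a,b,d} | (c.(0 + 0) | (0 | 0 | 0)) has moves —c→ v11, —d→ v13
  v10 = (0 + 0)\{a,b,d} | (c.(0 + 0) | (0 | 0 | c.0)) has moves —c→ v12, —c→ v13
  v11 = d.(0 + 0)\{a,b,d} | ((0 + 0) | (0 | 0 | 0)) has moves —d→ v14
  v12 = (0 + 0)\{a,b,d} | ((0 + 0) | (0 | 0 | c.0)) has moves —c→ v14
  v13 = (0 + 0)\{a,b,d} | (c.(0 + 0) | (0 | 0 | 0)) has moves —c→ v14
  v14 = (0 + 0)\{a,b,d} | ((0 + 0) | (0 | 0 | 0)) has moves deadlocked
Coarsest stable partition (strong bisimilarity classes):
  B0 = {u0, v0}
  B1 = {u2, v2}
  B2 = {u6, v6}
  B3 = {u10, v10}
  B4 = {u12, u13, v12, v13}
  B5 = {u14, v14}
  B6 = {u5, v5}
  B7 = {u8, u9, v8, v9}
  B8 = {u11, v11}
  B9 = {u1, v1}
  B10 = {u3, u4, v3, v4}
  B11 = {u7, v7}
u0 ∈ B0, v0 ∈ B0 → same block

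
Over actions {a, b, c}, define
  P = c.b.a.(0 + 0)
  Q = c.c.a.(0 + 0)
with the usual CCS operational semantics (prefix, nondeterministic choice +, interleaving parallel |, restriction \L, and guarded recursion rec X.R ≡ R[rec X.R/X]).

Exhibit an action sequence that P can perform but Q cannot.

LTS(P): 4 reachable states
  s0 = c.b.a.(0 + 0) :: ··c··> s1
  s1 = b.a.(0 + 0) :: ··b··> s2
  s2 = a.(0 + 0) :: ··a··> s3
  s3 = 0 + 0 :: (no moves)
LTS(Q): 4 reachable states
  t0 = c.c.a.(0 + 0) :: ··c··> t1
  t1 = c.a.(0 + 0) :: ··c··> t2
  t2 = a.(0 + 0) :: ··a··> t3
  t3 = 0 + 0 :: (no moves)
Executing cb from P (initial set {s0}):
  [1] c ⇒ {s1}
  [2] b ⇒ {s2}
  P completes σ.
Executing cb from Q (initial set {t0}):
  [1] c ⇒ {t1}
  [2] b ⇒ ∅  — Q cannot continue

cb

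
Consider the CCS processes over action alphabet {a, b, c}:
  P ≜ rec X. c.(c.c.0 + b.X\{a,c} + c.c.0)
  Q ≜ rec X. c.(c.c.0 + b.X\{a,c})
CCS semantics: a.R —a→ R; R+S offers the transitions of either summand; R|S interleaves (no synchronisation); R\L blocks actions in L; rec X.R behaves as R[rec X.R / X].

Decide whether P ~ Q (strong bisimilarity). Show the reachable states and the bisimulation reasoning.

P's transition system — 5 states:
  p0 = rec X. c.(c.c.0 + b.X\{a,c} + c.c.0) ⊢ --c--▸ p1
  p1 = c.c.0 + b.(rec X. c.(c.c.0 + b.X\{a,c} + c.c.0))\{a,c} + c.c.0 ⊢ --b--▸ p2, --c--▸ p3
  p2 = (rec X. c.(c.c.0 + b.X\{a,c} + c.c.0))\{a,c} ⊢ stopped
  p3 = c.0 ⊢ --c--▸ p4
  p4 = 0 ⊢ stopped
Q's transition system — 5 states:
  q0 = rec X. c.(c.c.0 + b.X\{a,c}) ⊢ --c--▸ q1
  q1 = c.c.0 + b.(rec X. c.(c.c.0 + b.X\{a,c}))\{a,c} ⊢ --b--▸ q2, --c--▸ q3
  q2 = (rec X. c.(c.c.0 + b.X\{a,c}))\{a,c} ⊢ stopped
  q3 = c.0 ⊢ --c--▸ q4
  q4 = 0 ⊢ stopped
Bisimilarity quotient blocks:
  B0 = {p0, q0}
  B1 = {p1, q1}
  B2 = {p3, q3}
  B3 = {p2, p4, q2, q4}
p0 ∈ B0, q0 ∈ B0 → same block

bisimilar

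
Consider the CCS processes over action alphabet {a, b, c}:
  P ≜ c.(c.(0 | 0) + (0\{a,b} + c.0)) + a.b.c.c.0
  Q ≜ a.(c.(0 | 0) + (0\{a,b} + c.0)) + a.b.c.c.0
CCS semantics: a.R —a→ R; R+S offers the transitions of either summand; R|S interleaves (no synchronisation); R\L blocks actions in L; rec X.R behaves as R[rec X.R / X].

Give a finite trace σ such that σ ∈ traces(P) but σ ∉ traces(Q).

P's transition system — 7 states:
  s0 = c.(c.(0 | 0) + (0\{a,b} + c.0)) + a.b.c.c.0 → -a-> s1, -c-> s2
  s1 = b.c.c.0 → -b-> s3
  s2 = c.(0 | 0) + (0\{a,b} + c.0) → -c-> s4, -c-> s5
  s3 = c.c.0 → -c-> s6
  s4 = 0 → (no moves)
  s5 = 0 | 0 → (no moves)
  s6 = c.0 → -c-> s4
Q's transition system — 7 states:
  t0 = a.(c.(0 | 0) + (0\{a,b} + c.0)) + a.b.c.c.0 → -a-> t1, -a-> t2
  t1 = b.c.c.0 → -b-> t3
  t2 = c.(0 | 0) + (0\{a,b} + c.0) → -c-> t4, -c-> t5
  t3 = c.c.0 → -c-> t6
  t4 = 0 → (no moves)
  t5 = 0 | 0 → (no moves)
  t6 = c.0 → -c-> t4
Run σ = ⟨c⟩ on P: start {s0}
  [1] c ⇒ {s2}
  P completes σ.
Run σ = ⟨c⟩ on Q: start {t0}
  [1] c ⇒ no successor for Q

c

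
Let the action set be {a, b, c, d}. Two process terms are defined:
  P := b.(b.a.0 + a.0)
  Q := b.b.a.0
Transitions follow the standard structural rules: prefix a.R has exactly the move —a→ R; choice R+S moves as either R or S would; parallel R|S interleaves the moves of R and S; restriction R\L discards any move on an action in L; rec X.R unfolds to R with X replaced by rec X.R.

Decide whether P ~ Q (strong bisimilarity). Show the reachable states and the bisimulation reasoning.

LTS(P): 4 reachable states
  s0 = b.(b.a.0 + a.0) has moves =b=> s1
  s1 = b.a.0 + a.0 has moves =a=> s2, =b=> s3
  s2 = 0 has moves ·
  s3 = a.0 has moves =a=> s2
LTS(Q): 4 reachable states
  t0 = b.b.a.0 has moves =b=> t1
  t1 = b.a.0 has moves =b=> t2
  t2 = a.0 has moves =a=> t3
  t3 = 0 has moves ·
Coarsest stable partition (strong bisimilarity classes):
  B0 = {s0}
  B1 = {s1}
  B2 = {s2, t3}
  B3 = {s3, t2}
  B4 = {t0}
  B5 = {t1}
s0 ∈ B0, t0 ∈ B4 → different blocks

P ≁ Q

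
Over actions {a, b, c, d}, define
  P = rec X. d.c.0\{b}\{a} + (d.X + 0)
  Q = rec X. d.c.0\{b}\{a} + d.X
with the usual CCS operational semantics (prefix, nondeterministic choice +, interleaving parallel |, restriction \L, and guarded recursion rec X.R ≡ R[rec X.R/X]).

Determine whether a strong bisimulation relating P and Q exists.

YES

LTS(P): 3 reachable states
  s0 = rec X. d.c.0\{b}\{a} + (d.X + 0) :: —d→ s0, —d→ s1
  s1 = c.0\{b}\{a} :: —c→ s2
  s2 = 0\{b}\{a} :: deadlocked
LTS(Q): 3 reachable states
  t0 = rec X. d.c.0\{b}\{a} + d.X :: —d→ t0, —d→ t1
  t1 = c.0\{b}\{a} :: —c→ t2
  t2 = 0\{b}\{a} :: deadlocked
Bisimilarity quotient blocks:
  B0 = {s0, t0}
  B1 = {s1, t1}
  B2 = {s2, t2}
s0 ∈ B0, t0 ∈ B0 → same block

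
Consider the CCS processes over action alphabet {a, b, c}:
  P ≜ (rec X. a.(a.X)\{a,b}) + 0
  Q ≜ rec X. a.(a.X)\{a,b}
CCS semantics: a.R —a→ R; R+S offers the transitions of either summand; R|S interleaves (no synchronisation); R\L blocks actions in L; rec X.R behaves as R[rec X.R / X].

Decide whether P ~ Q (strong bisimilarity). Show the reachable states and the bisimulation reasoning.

YES

Reachable graph of P (2 states):
  p0 = (rec X. a.(a.X)\{a,b}) + 0 :: ··a··> p1
  p1 = (a.(rec X. a.(a.X)\{a,b}))\{a,b} :: (no moves)
Reachable graph of Q (2 states):
  q0 = rec X. a.(a.X)\{a,b} :: ··a··> q1
  q1 = (a.(rec X. a.(a.X)\{a,b}))\{a,b} :: (no moves)
Bisimilarity quotient blocks:
  B0 = {p0, q0}
  B1 = {p1, q1}
p0 ∈ B0, q0 ∈ B0 → same block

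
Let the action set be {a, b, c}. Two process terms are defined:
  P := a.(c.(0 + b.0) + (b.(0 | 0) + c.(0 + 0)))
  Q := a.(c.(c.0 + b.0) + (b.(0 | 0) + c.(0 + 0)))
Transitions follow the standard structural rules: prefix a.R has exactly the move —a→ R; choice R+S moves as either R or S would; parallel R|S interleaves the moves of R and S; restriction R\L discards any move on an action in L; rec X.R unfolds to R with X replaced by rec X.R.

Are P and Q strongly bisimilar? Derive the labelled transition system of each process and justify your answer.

P ≁ Q

Reachable graph of P (6 states):
  s0 = a.(c.(0 + b.0) + (b.(0 | 0) + c.(0 + 0))) | ··a··> s1
  s1 = c.(0 + b.0) + (b.(0 | 0) + c.(0 + 0)) | ··b··> s2, ··c··> s3, ··c··> s4
  s2 = 0 | 0 | stopped
  s3 = 0 + 0 | stopped
  s4 = 0 + b.0 | ··b··> s5
  s5 = 0 | stopped
Reachable graph of Q (6 states):
  t0 = a.(c.(c.0 + b.0) + (b.(0 | 0) + c.(0 + 0))) | ··a··> t1
  t1 = c.(c.0 + b.0) + (b.(0 | 0) + c.(0 + 0)) | ··b··> t2, ··c··> t3, ··c··> t4
  t2 = 0 | 0 | stopped
  t3 = 0 + 0 | stopped
  t4 = c.0 + b.0 | ··b··> t5, ··c··> t5
  t5 = 0 | stopped
Partition-refinement fixed point:
  B0 = {s0}
  B1 = {s1}
  B2 = {s4}
  B3 = {s2, s3, s5, t2, t3, t5}
  B4 = {t0}
  B5 = {t1}
  B6 = {t4}
s0 ∈ B0, t0 ∈ B4 → different blocks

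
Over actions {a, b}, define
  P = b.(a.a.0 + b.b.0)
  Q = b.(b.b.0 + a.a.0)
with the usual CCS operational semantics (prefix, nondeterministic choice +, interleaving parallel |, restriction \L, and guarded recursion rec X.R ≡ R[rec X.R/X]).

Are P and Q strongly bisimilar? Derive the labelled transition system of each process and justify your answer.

Reachable graph of P (5 states):
  p0 = b.(a.a.0 + b.b.0) → --b--▸ p1
  p1 = a.a.0 + b.b.0 → --a--▸ p2, --b--▸ p3
  p2 = a.0 → --a--▸ p4
  p3 = b.0 → --b--▸ p4
  p4 = 0 → ·
Reachable graph of Q (5 states):
  q0 = b.(b.b.0 + a.a.0) → --b--▸ q1
  q1 = b.b.0 + a.a.0 → --a--▸ q2, --b--▸ q3
  q2 = a.0 → --a--▸ q4
  q3 = b.0 → --b--▸ q4
  q4 = 0 → ·
Bisimilarity quotient blocks:
  B0 = {p0, q0}
  B1 = {p1, q1}
  B2 = {p3, q3}
  B3 = {p4, q4}
  B4 = {p2, q2}
p0 ∈ B0, q0 ∈ B0 → same block

P ~ Q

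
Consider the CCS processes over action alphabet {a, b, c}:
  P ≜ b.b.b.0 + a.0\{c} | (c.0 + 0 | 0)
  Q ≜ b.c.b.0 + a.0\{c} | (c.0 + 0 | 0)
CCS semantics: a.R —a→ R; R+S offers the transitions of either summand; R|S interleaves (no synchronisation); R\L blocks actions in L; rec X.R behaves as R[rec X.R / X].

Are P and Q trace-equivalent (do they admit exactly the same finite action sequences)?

P's transition system — 7 states:
  p0 = b.b.b.0 + a.0\{c} | (c.0 + 0 | 0) has moves —a→ p1, —b→ p2, —c→ p3
  p1 = 0\{c} | (c.0 + 0 | 0) has moves —c→ p4
  p2 = b.b.0 has moves —b→ p5
  p3 = a.0\{c} | 0 has moves —a→ p4
  p4 = 0\{c} | 0 has moves stopped
  p5 = b.0 has moves —b→ p6
  p6 = 0 has moves stopped
Q's transition system — 7 states:
  q0 = b.c.b.0 + a.0\{c} | (c.0 + 0 | 0) has moves —a→ q1, —b→ q2, —c→ q3
  q1 = 0\{c} | (c.0 + 0 | 0) has moves —c→ q4
  q2 = c.b.0 has moves —c→ q5
  q3 = a.0\{c} | 0 has moves —a→ q4
  q4 = 0\{c} | 0 has moves stopped
  q5 = b.0 has moves —b→ q6
  q6 = 0 has moves stopped
Trace ⟨bb⟩ through P, begin at {p0}:
  step 1 (b): {p2}
  step 2 (b): {p5}
  ✓ P
Trace ⟨bb⟩ through Q, begin at {q0}:
  step 1 (b): {q2}
  step 2 (b): no successor for Q

NO — witness ⟨bb⟩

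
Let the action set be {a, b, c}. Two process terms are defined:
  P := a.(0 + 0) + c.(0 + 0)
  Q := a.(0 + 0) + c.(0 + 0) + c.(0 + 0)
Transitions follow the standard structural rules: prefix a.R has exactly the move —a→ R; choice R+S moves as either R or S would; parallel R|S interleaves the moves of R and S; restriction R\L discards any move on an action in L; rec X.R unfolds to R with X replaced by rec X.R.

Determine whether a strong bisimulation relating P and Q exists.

P's transition system — 2 states:
  u0 = a.(0 + 0) + c.(0 + 0) has moves =a=> u1, =c=> u1
  u1 = 0 + 0 has moves deadlocked
Q's transition system — 2 states:
  v0 = a.(0 + 0) + c.(0 + 0) + c.(0 + 0) has moves =a=> v1, =c=> v1
  v1 = 0 + 0 has moves deadlocked
Coarsest stable partition (strong bisimilarity classes):
  B0 = {u0, v0}
  B1 = {u1, v1}
u0 ∈ B0, v0 ∈ B0 → same block

P ~ Q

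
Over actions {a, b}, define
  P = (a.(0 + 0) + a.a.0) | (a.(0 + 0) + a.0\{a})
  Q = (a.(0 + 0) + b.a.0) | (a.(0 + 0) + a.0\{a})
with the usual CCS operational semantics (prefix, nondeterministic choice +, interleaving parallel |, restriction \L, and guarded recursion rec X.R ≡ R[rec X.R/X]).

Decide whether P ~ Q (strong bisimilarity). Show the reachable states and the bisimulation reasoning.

Reachable graph of P (12 states):
  u0 = (a.(0 + 0) + a.a.0) | (a.(0 + 0) + a.0\{a}) has moves =a=> u1, =a=> u2, =a=> u3, =a=> u4
  u1 = (0 + 0) | (a.(0 + 0) + a.0\{a}) has moves =a=> u5, =a=> u6
  u2 = (a.(0 + 0) + a.a.0) | (0 + 0) has moves =a=> u5, =a=> u7
  u3 = (a.(0 + 0) + a.a.0) | 0\{a} has moves =a=> u6, =a=> u8
  u4 = a.0 | (a.(0 + 0) + a.0\{a}) has moves =a=> u7, =a=> u8, =a=> u9
  u5 = (0 + 0) | (0 + 0) has moves ·
  u6 = (0 + 0) | 0\{a} has moves ·
  u7 = a.0 | (0 + 0) has moves =a=> u10
  u8 = a.0 | 0\{a} has moves =a=> u11
  u9 = 0 | (a.(0 + 0) + a.0\{a}) has moves =a=> u10, =a=> u11
  u10 = 0 | (0 + 0) has moves ·
  u11 = 0 | 0\{a} has moves ·
Reachable graph of Q (12 states):
  v0 = (a.(0 + 0) + b.a.0) | (a.(0 + 0) + a.0\{a}) has moves =a=> v1, =a=> v2, =a=> v3, =b=> v4
  v1 = (0 + 0) | (a.(0 + 0) + a.0\{a}) has moves =a=> v5, =a=> v6
  v2 = (a.(0 + 0) + b.a.0) | (0 + 0) has moves =a=> v5, =b=> v7
  v3 = (a.(0 + 0) + b.a.0) | 0\{a} has moves =a=> v6, =b=> v8
  v4 = a.0 | (a.(0 + 0) + a.0\{a}) has moves =a=> v7, =a=> v8, =a=> v9
  v5 = (0 + 0) | (0 + 0) has moves ·
  v6 = (0 + 0) | 0\{a} has moves ·
  v7 = a.0 | (0 + 0) has moves =a=> v10
  v8 = a.0 | 0\{a} has moves =a=> v11
  v9 = 0 | (a.(0 + 0) + a.0\{a}) has moves =a=> v10, =a=> v11
  v10 = 0 | (0 + 0) has moves ·
  v11 = 0 | 0\{a} has moves ·
Coarsest stable partition (strong bisimilarity classes):
  B0 = {u0}
  B1 = {u2, u3}
  B2 = {u1, u7, u8, u9, v1, v7, v8, v9}
  B3 = {u10, u11, u5, u6, v10, v11, v5, v6}
  B4 = {u4, v4}
  B5 = {v0}
  B6 = {v2, v3}
u0 ∈ B0, v0 ∈ B5 → different blocks

not bisimilar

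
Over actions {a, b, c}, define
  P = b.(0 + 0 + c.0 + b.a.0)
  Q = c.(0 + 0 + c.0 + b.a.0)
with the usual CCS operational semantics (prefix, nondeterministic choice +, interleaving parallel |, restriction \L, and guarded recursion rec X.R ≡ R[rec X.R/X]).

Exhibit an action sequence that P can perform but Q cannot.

LTS(P): 4 reachable states
  m0 = b.(0 + 0 + c.0 + b.a.0) :: ··b··> m1
  m1 = 0 + 0 + c.0 + b.a.0 :: ··b··> m2, ··c··> m3
  m2 = a.0 :: ··a··> m3
  m3 = 0 :: deadlocked
LTS(Q): 4 reachable states
  n0 = c.(0 + 0 + c.0 + b.a.0) :: ··c··> n1
  n1 = 0 + 0 + c.0 + b.a.0 :: ··b··> n2, ··c··> n3
  n2 = a.0 :: ··a··> n3
  n3 = 0 :: deadlocked
Trace ⟨b⟩ through P, begin at {m0}:
  [1] b ⇒ {m1}
  — P admits the full trace.
Trace ⟨b⟩ through Q, begin at {n0}:
  [1] b ⇒ ∅  — Q cannot continue

b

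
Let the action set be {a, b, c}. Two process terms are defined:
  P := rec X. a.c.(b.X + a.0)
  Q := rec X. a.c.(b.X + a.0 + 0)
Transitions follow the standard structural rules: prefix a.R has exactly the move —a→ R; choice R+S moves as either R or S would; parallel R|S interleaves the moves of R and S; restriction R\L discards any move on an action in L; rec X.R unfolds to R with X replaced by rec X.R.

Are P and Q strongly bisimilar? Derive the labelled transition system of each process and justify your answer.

P's transition system — 4 states:
  p0 = rec X. a.c.(b.X + a.0) ⊢ =a=> p1
  p1 = c.(b.(rec X. a.c.(b.X + a.0)) + a.0) ⊢ =c=> p2
  p2 = b.(rec X. a.c.(b.X + a.0)) + a.0 ⊢ =a=> p3, =b=> p0
  p3 = 0 ⊢ ∅
Q's transition system — 4 states:
  q0 = rec X. a.c.(b.X + a.0 + 0) ⊢ =a=> q1
  q1 = c.(b.(rec X. a.c.(b.X + a.0 + 0)) + a.0 + 0) ⊢ =c=> q2
  q2 = b.(rec X. a.c.(b.X + a.0 + 0)) + a.0 + 0 ⊢ =a=> q3, =b=> q0
  q3 = 0 ⊢ ∅
Coarsest stable partition (strong bisimilarity classes):
  B0 = {p0, q0}
  B1 = {p1, q1}
  B2 = {p2, q2}
  B3 = {p3, q3}
p0 ∈ B0, q0 ∈ B0 → same block

P ~ Q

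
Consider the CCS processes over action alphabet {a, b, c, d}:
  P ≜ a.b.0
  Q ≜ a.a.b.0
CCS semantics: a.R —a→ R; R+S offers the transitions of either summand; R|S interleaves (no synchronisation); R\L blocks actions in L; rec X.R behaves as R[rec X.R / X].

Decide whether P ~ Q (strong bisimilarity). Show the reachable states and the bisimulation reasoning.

P's transition system — 3 states:
  m0 = a.b.0 ⊢ -a-> m1
  m1 = b.0 ⊢ -b-> m2
  m2 = 0 ⊢ (no moves)
Q's transition system — 4 states:
  n0 = a.a.b.0 ⊢ -a-> n1
  n1 = a.b.0 ⊢ -a-> n2
  n2 = b.0 ⊢ -b-> n3
  n3 = 0 ⊢ (no moves)
Bisimilarity quotient blocks:
  B0 = {m0, n1}
  B1 = {m1, n2}
  B2 = {m2, n3}
  B3 = {n0}
m0 ∈ B0, n0 ∈ B3 → different blocks

NO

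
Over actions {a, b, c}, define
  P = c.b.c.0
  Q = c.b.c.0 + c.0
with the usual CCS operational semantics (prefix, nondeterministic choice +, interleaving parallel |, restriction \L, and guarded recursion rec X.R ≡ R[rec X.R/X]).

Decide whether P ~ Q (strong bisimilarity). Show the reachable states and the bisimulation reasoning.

P ≁ Q

LTS(P): 4 reachable states
  u0 = c.b.c.0 has moves -c-> u1
  u1 = b.c.0 has moves -b-> u2
  u2 = c.0 has moves -c-> u3
  u3 = 0 has moves stopped
LTS(Q): 4 reachable states
  v0 = c.b.c.0 + c.0 has moves -c-> v1, -c-> v2
  v1 = 0 has moves stopped
  v2 = b.c.0 has moves -b-> v3
  v3 = c.0 has moves -c-> v1
Coarsest stable partition (strong bisimilarity classes):
  B0 = {u0}
  B1 = {u1, v2}
  B2 = {u2, v3}
  B3 = {u3, v1}
  B4 = {v0}
u0 ∈ B0, v0 ∈ B4 → different blocks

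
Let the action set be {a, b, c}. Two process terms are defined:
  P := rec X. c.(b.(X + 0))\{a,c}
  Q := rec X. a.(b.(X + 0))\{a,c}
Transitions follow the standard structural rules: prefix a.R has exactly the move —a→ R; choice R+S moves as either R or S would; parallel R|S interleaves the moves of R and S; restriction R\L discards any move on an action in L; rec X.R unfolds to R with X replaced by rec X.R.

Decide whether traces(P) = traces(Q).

LTS(P): 3 reachable states
  u0 = rec X. c.(b.(X + 0))\{a,c} → -c-> u1
  u1 = (b.((rec X. c.(b.(X + 0))\{a,c}) + 0))\{a,c} → -b-> u2
  u2 = ((rec X. c.(b.(X + 0))\{a,c}) + 0)\{a,c} → (no moves)
LTS(Q): 3 reachable states
  v0 = rec X. a.(b.(X + 0))\{a,c} → -a-> v1
  v1 = (b.((rec X. a.(b.(X + 0))\{a,c}) + 0))\{a,c} → -b-> v2
  v2 = ((rec X. a.(b.(X + 0))\{a,c}) + 0)\{a,c} → (no moves)
Run σ = ⟨c⟩ on P: start {u0}
  after c @ step 1: {u1}
  P completes σ.
Run σ = ⟨c⟩ on Q: start {v0}
  after c @ step 1: ∅  — Q cannot continue

traces(P) ≠ traces(Q) — witness ⟨c⟩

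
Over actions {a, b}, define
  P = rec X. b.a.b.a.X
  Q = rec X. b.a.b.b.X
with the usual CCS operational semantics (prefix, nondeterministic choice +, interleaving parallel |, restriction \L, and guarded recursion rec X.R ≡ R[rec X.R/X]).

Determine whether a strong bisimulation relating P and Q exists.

P's transition system — 4 states:
  m0 = rec X. b.a.b.a.X → =b=> m1
  m1 = a.b.a.(rec X. b.a.b.a.X) → =a=> m2
  m2 = b.a.(rec X. b.a.b.a.X) → =b=> m3
  m3 = a.(rec X. b.a.b.a.X) → =a=> m0
Q's transition system — 4 states:
  n0 = rec X. b.a.b.b.X → =b=> n1
  n1 = a.b.b.(rec X. b.a.b.b.X) → =a=> n2
  n2 = b.b.(rec X. b.a.b.b.X) → =b=> n3
  n3 = b.(rec X. b.a.b.b.X) → =b=> n0
Partition-refinement fixed point:
  B0 = {m0, m2}
  B1 = {m1, m3}
  B2 = {n0}
  B3 = {n1}
  B4 = {n2}
  B5 = {n3}
m0 ∈ B0, n0 ∈ B2 → different blocks

not bisimilar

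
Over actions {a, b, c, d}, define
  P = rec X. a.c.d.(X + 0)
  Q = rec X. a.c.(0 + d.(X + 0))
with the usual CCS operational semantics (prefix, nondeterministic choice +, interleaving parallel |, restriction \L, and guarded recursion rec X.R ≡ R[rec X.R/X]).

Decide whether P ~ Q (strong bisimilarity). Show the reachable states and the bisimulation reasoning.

Reachable graph of P (4 states):
  u0 = rec X. a.c.d.(X + 0) :: -a-> u1
  u1 = c.d.((rec X. a.c.d.(X + 0)) + 0) :: -c-> u2
  u2 = d.((rec X. a.c.d.(X + 0)) + 0) :: -d-> u3
  u3 = (rec X. a.c.d.(X + 0)) + 0 :: -a-> u1
Reachable graph of Q (4 states):
  v0 = rec X. a.c.(0 + d.(X + 0)) :: -a-> v1
  v1 = c.(0 + d.((rec X. a.c.(0 + d.(X + 0))) + 0)) :: -c-> v2
  v2 = 0 + d.((rec X. a.c.(0 + d.(X + 0))) + 0) :: -d-> v3
  v3 = (rec X. a.c.(0 + d.(X + 0))) + 0 :: -a-> v1
Bisimilarity quotient blocks:
  B0 = {u0, u3, v0, v3}
  B1 = {u1, v1}
  B2 = {u2, v2}
u0 ∈ B0, v0 ∈ B0 → same block

YES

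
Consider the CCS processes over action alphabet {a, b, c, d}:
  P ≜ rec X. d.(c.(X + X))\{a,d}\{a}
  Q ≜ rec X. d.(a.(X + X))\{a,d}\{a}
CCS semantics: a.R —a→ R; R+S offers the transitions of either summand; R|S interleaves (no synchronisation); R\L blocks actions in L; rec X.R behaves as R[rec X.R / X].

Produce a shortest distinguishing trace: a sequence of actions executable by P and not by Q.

dc

LTS(P): 3 reachable states
  p0 = rec X. d.(c.(X + X))\{a,d}\{a} → --d--▸ p1
  p1 = (c.((rec X. d.(c.(X + X))\{a,d}\{a}) + (rec X. d.(c.(X + X))\{a,d}\{a})))\{a,d}\{a} → --c--▸ p2
  p2 = ((rec X. d.(c.(X + X))\{a,d}\{a}) + (rec X. d.(c.(X + X))\{a,d}\{a}))\{a,d}\{a} → (no moves)
LTS(Q): 2 reachable states
  q0 = rec X. d.(a.(X + X))\{a,d}\{a} → --d--▸ q1
  q1 = (a.((rec X. d.(a.(X + X))\{a,d}\{a}) + (rec X. d.(a.(X + X))\{a,d}\{a})))\{a,d}\{a} → (no moves)
Trace ⟨dc⟩ through P, begin at {p0}:
  [1] d ⇒ {p1}
  [2] c ⇒ {p2}
  P completes σ.
Trace ⟨dc⟩ through Q, begin at {q0}:
  [1] d ⇒ {q1}
  [2] c ⇒ ∅ (Q stuck)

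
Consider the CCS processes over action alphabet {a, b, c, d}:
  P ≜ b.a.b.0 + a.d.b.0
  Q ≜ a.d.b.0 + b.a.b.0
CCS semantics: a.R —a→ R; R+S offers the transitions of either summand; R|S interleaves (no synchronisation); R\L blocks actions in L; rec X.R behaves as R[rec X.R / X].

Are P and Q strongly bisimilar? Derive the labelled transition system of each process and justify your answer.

P's transition system — 5 states:
  m0 = b.a.b.0 + a.d.b.0 :: ··a··> m1, ··b··> m2
  m1 = d.b.0 :: ··d··> m3
  m2 = a.b.0 :: ··a··> m3
  m3 = b.0 :: ··b··> m4
  m4 = 0 :: (no moves)
Q's transition system — 5 states:
  n0 = a.d.b.0 + b.a.b.0 :: ··a··> n1, ··b··> n2
  n1 = d.b.0 :: ··d··> n3
  n2 = a.b.0 :: ··a··> n3
  n3 = b.0 :: ··b··> n4
  n4 = 0 :: (no moves)
Partition-refinement fixed point:
  B0 = {m0, n0}
  B1 = {m1, n1}
  B2 = {m3, n3}
  B3 = {m4, n4}
  B4 = {m2, n2}
m0 ∈ B0, n0 ∈ B0 → same block

YES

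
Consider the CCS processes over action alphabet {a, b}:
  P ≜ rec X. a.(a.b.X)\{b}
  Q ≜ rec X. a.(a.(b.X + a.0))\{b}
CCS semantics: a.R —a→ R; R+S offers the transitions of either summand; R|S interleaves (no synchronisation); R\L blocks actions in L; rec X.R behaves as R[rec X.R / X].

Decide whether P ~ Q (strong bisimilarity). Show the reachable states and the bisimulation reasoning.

LTS(P): 3 reachable states
  s0 = rec X. a.(a.b.X)\{b} ⊢ ··a··> s1
  s1 = (a.b.(rec X. a.(a.b.X)\{b}))\{b} ⊢ ··a··> s2
  s2 = (b.(rec X. a.(a.b.X)\{b}))\{b} ⊢ ∅
LTS(Q): 4 reachable states
  t0 = rec X. a.(a.(b.X + a.0))\{b} ⊢ ··a··> t1
  t1 = (a.(b.(rec X. a.(a.(b.X + a.0))\{b}) + a.0))\{b} ⊢ ··a··> t2
  t2 = (b.(rec X. a.(a.(b.X + a.0))\{b}) + a.0)\{b} ⊢ ··a··> t3
  t3 = 0\{b} ⊢ ∅
Coarsest stable partition (strong bisimilarity classes):
  B0 = {s0, t1}
  B1 = {s1, t2}
  B2 = {s2, t3}
  B3 = {t0}
s0 ∈ B0, t0 ∈ B3 → different blocks

NO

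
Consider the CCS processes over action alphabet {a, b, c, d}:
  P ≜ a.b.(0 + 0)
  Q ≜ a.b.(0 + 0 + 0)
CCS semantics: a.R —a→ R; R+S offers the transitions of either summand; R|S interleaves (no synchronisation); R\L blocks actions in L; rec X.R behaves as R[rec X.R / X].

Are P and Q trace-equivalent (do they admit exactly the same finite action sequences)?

trace-equivalent

P's transition system — 3 states:
  s0 = a.b.(0 + 0) → —a→ s1
  s1 = b.(0 + 0) → —b→ s2
  s2 = 0 + 0 → deadlocked
Q's transition system — 3 states:
  t0 = a.b.(0 + 0 + 0) → —a→ t1
  t1 = b.(0 + 0 + 0) → —b→ t2
  t2 = 0 + 0 + 0 → deadlocked
Coarsest stable partition (strong bisimilarity classes):
  B0 = {s0, t0}
  B1 = {s1, t1}
  B2 = {s2, t2}
s0 ∈ B0, t0 ∈ B0 → same block
Bisimilar ⇒ trace-equivalent.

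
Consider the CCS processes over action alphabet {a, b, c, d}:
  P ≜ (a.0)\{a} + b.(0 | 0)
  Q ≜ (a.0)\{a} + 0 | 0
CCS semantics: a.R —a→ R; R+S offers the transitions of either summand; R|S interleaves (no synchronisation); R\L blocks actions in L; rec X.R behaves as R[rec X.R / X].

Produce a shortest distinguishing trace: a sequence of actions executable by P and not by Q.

Reachable graph of P (2 states):
  u0 = (a.0)\{a} + b.(0 | 0) | —b→ u1
  u1 = 0 | 0 | deadlocked
Reachable graph of Q (1 states):
  v0 = (a.0)\{a} + 0 | 0 | deadlocked
Run σ = ⟨b⟩ on P: start {u0}
  step 1 (b): {u1}
  P completes σ.
Run σ = ⟨b⟩ on Q: start {v0}
  step 1 (b): ∅ (Q stuck)

b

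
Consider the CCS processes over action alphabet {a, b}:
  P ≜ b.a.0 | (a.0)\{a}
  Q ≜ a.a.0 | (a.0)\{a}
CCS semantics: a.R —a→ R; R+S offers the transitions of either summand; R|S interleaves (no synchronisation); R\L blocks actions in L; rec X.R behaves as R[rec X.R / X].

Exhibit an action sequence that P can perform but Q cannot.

b

LTS(P): 3 reachable states
  p0 = b.a.0 | (a.0)\{a} ⊢ -b-> p1
  p1 = a.0 | (a.0)\{a} ⊢ -a-> p2
  p2 = 0 | (a.0)\{a} ⊢ stopped
LTS(Q): 3 reachable states
  q0 = a.a.0 | (a.0)\{a} ⊢ -a-> q1
  q1 = a.0 | (a.0)\{a} ⊢ -a-> q2
  q2 = 0 | (a.0)\{a} ⊢ stopped
Executing b from P (initial set {p0}):
  after b @ step 1: {p1}
  P completes σ.
Executing b from Q (initial set {q0}):
  after b @ step 1: ∅  — Q cannot continue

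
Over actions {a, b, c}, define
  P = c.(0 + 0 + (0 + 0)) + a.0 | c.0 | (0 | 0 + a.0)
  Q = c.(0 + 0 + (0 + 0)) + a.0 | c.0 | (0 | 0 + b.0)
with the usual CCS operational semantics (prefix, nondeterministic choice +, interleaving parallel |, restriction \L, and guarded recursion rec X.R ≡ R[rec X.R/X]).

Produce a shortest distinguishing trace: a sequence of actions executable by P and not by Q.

aa

Reachable graph of P (9 states):
  u0 = c.(0 + 0 + (0 + 0)) + a.0 | c.0 | (0 | 0 + a.0) :: -a-> u1, -a-> u2, -c-> u3, -c-> u4
  u1 = 0 | c.0 | (0 | 0 + a.0) :: -a-> u5, -c-> u6
  u2 = a.0 | c.0 | 0 :: -a-> u5, -c-> u7
  u3 = 0 + 0 + (0 + 0) :: ·
  u4 = a.0 | 0 | (0 | 0 + a.0) :: -a-> u6, -a-> u7
  u5 = 0 | c.0 | 0 :: -c-> u8
  u6 = 0 | 0 | (0 | 0 + a.0) :: -a-> u8
  u7 = a.0 | 0 | 0 :: -a-> u8
  u8 = 0 | 0 | 0 :: ·
Reachable graph of Q (9 states):
  v0 = c.(0 + 0 + (0 + 0)) + a.0 | c.0 | (0 | 0 + b.0) :: -a-> v1, -b-> v2, -c-> v3, -c-> v4
  v1 = 0 | c.0 | (0 | 0 + b.0) :: -b-> v5, -c-> v6
  v2 = a.0 | c.0 | 0 :: -a-> v5, -c-> v7
  v3 = 0 + 0 + (0 + 0) :: ·
  v4 = a.0 | 0 | (0 | 0 + b.0) :: -a-> v6, -b-> v7
  v5 = 0 | c.0 | 0 :: -c-> v8
  v6 = 0 | 0 | (0 | 0 + b.0) :: -b-> v8
  v7 = a.0 | 0 | 0 :: -a-> v8
  v8 = 0 | 0 | 0 :: ·
Executing aa from P (initial set {u0}):
  after a @ step 1: {u1, u2}
  after a @ step 2: {u5}
  P completes σ.
Executing aa from Q (initial set {v0}):
  after a @ step 1: {v1}
  after a @ step 2: no successor for Q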